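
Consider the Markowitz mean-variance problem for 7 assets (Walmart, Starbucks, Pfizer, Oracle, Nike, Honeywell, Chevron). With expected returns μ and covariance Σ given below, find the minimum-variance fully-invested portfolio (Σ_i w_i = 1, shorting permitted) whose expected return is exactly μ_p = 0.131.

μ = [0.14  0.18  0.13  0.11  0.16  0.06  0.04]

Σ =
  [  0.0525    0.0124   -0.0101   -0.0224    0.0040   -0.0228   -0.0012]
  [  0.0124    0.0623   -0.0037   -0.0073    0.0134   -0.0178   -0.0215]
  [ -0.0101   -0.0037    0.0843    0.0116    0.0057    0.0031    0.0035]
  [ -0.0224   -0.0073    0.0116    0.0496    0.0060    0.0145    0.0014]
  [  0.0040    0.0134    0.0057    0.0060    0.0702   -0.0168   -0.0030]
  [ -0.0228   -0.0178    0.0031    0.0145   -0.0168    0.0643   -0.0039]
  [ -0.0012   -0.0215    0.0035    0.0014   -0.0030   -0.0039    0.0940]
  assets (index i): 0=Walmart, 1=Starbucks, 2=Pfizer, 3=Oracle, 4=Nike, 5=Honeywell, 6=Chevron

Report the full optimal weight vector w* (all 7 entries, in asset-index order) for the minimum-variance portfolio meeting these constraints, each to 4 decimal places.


0.2572  0.2065  0.0904  0.1796  0.1088  0.1300  0.0275

x=Σ⁻¹μ = [4.9321  3.4346  1.5204  3.3595  1.7927  3.3530  1.3637]
y=Σ⁻¹𝟙 = [41.7509  25.0594  11.2367  27.7898  12.9255  34.9499  17.9333]
a=μᵀx=2.418459  b=𝟙ᵀx=19.755880  c=𝟙ᵀy=171.645529  D=ac−b²=24.822885
λ₁=(c·0.131−b)/D = (171.645529·0.131−19.755880)/24.822885 = 0.109966
λ₂=(a−b·0.131)/D = (2.418459−19.755880·0.131)/24.822885 = -0.006831
w* = 0.109966·x + -0.006831·y:
  w_0 = 0.109966·4.9321 + -0.006831·41.7509 = 0.2572  (Walmart)
  w_1 = 0.109966·3.4346 + -0.006831·25.0594 = 0.2065  (Starbucks)
  w_2 = 0.109966·1.5204 + -0.006831·11.2367 = 0.0904  (Pfizer)
  w_3 = 0.109966·3.3595 + -0.006831·27.7898 = 0.1796  (Oracle)
  w_4 = 0.109966·1.7927 + -0.006831·12.9255 = 0.1088  (Nike)
  w_5 = 0.109966·3.3530 + -0.006831·34.9499 = 0.1300  (Honeywell)
  w_6 = 0.109966·1.3637 + -0.006831·17.9333 = 0.0275  (Chevron)
Σw_i=1.0000  μᵀw=0.1310
σ²=wᵀΣw=λ₁·μ_p+λ₂ = 0.109966·0.131 + -0.006831 = 0.007575 ≈ 0.0076


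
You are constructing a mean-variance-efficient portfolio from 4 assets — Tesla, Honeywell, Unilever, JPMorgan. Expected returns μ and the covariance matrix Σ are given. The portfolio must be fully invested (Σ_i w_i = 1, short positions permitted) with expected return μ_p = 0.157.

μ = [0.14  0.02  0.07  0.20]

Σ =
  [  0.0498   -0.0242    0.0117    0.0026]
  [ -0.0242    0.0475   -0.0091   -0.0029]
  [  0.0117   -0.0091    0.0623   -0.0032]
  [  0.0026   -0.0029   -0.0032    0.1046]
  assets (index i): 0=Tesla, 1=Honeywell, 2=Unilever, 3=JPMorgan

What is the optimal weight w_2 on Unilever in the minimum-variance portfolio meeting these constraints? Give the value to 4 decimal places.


g=Σ⁻¹μ = [3.7816  2.6367  0.8971  1.9186]
h=Σ⁻¹𝟙 = [36.9567  43.5790  16.0074  10.3395]
a=μᵀg=1.028671  b=𝟙ᵀg=9.233944  c=𝟙ᵀh=106.882677  D=ac−b²=24.681389
λ₁=(c·0.157−b)/D = (106.882677·0.157−9.233944)/24.681389 = 0.305762
λ₂=(a−b·0.157)/D = (1.028671−9.233944·0.157)/24.681389 = -0.017060
w* = 0.305762·g + -0.017060·h:
  w_0 = 0.305762·3.7816 + -0.017060·36.9567 = 0.5258  (Tesla)
  w_1 = 0.305762·2.6367 + -0.017060·43.5790 = 0.0627  (Honeywell)
  w_2 = 0.305762·0.8971 + -0.017060·16.0074 = 0.0012  (Unilever)
  w_3 = 0.305762·1.9186 + -0.017060·10.3395 = 0.4102  (JPMorgan)
Σw_i=1.0000  μᵀw=0.1570
σ²=wᵀΣw=λ₁·μ_p+λ₂ = 0.305762·0.157 + -0.017060 = 0.030945 ≈ 0.0309

0.0012


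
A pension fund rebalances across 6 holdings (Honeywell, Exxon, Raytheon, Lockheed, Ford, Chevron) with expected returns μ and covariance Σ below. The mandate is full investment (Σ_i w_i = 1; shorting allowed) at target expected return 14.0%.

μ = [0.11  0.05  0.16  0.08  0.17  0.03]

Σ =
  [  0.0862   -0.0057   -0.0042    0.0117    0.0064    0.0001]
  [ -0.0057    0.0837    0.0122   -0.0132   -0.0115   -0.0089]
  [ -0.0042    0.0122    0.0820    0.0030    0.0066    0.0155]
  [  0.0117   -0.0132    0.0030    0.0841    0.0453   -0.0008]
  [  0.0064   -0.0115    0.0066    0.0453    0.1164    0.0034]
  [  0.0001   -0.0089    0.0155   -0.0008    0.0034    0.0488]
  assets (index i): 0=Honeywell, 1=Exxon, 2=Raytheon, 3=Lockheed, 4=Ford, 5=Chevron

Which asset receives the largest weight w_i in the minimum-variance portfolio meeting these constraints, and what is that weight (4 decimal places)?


Raytheon (0.3758)

g=Σ⁻¹μ = [1.2944  0.6250  1.8035  0.1013  1.3075  0.0638]
h=Σ⁻¹𝟙 = [11.1724  16.4851  5.4821  10.4592  4.5937  21.5856]
a=μᵀg=0.694496  b=𝟙ᵀg=5.195578  c=𝟙ᵀh=69.777969  D=ac−b²=21.466458
λ₁=(c·0.140−b)/D = (69.777969·0.140−5.195578)/21.466458 = 0.213046
λ₂=(a−b·0.140)/D = (0.694496−5.195578·0.140)/21.466458 = -0.001532
w* = 0.213046·g + -0.001532·h:
  w_0 = 0.213046·1.2944 + -0.001532·11.1724 = 0.2587  (Honeywell)
  w_1 = 0.213046·0.6250 + -0.001532·16.4851 = 0.1079  (Exxon)
  w_2 = 0.213046·1.8035 + -0.001532·5.4821 = 0.3758  (Raytheon)
  w_3 = 0.213046·0.1013 + -0.001532·10.4592 = 0.0055  (Lockheed)
  w_4 = 0.213046·1.3075 + -0.001532·4.5937 = 0.2715  (Ford)
  w_5 = 0.213046·0.0638 + -0.001532·21.5856 = -0.0195  (Chevron)
Σw_i=1.0000  μᵀw=0.1400
σ²=wᵀΣw=λ₁·μ_p+λ₂ = 0.213046·0.140 + -0.001532 = 0.028294 ≈ 0.0283


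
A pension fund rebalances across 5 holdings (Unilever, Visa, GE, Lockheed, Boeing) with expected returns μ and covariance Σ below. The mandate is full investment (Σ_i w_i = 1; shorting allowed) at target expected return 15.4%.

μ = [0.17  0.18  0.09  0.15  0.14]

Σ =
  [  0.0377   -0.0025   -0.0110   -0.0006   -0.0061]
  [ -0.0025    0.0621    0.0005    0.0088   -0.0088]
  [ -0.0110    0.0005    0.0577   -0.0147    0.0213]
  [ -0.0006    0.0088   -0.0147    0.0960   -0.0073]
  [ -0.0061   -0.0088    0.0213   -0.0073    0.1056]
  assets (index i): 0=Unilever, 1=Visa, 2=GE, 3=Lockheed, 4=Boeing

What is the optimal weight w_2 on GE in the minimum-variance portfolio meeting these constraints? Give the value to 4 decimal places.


0.1566

g=Σ⁻¹μ = [5.7255  3.0675  2.5240  1.8198  1.5288]
h=Σ⁻¹𝟙 = [36.3794  16.7355  24.2360  13.5063  9.0110]
a=μᵀg=2.239646  b=𝟙ᵀg=14.665601  c=𝟙ᵀh=99.868106  D=ac−b²=8.589403
λ₁=(c·0.154−b)/D = (99.868106·0.154−14.665601)/8.589403 = 0.083136
λ₂=(a−b·0.154)/D = (2.239646−14.665601·0.154)/8.589403 = -0.002195
w* = 0.083136·g + -0.002195·h:
  w_0 = 0.083136·5.7255 + -0.002195·36.3794 = 0.3961  (Unilever)
  w_1 = 0.083136·3.0675 + -0.002195·16.7355 = 0.2183  (Visa)
  w_2 = 0.083136·2.5240 + -0.002195·24.2360 = 0.1566  (GE)
  w_3 = 0.083136·1.8198 + -0.002195·13.5063 = 0.1216  (Lockheed)
  w_4 = 0.083136·1.5288 + -0.002195·9.0110 = 0.1073  (Boeing)
Σw_i=1.0000  μᵀw=0.1540
σ²=wᵀΣw=λ₁·μ_p+λ₂ = 0.083136·0.154 + -0.002195 = 0.010608 ≈ 0.0106


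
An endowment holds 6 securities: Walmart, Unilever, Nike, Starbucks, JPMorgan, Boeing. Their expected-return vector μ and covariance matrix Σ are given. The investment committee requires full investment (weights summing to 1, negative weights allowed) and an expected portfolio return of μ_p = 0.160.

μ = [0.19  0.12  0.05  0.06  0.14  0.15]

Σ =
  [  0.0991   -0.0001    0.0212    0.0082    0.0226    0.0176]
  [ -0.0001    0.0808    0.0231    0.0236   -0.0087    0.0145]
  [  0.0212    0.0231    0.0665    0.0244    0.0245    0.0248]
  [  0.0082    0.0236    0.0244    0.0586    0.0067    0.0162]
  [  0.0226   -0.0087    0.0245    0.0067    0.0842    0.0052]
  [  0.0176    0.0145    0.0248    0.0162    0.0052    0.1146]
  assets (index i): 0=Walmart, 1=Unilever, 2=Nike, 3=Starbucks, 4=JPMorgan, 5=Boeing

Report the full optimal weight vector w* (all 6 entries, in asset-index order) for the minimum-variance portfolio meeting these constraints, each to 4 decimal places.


g=Σ⁻¹μ = [1.6403  1.8774  -1.5388  0.1860  1.7848  1.0452]
h=Σ⁻¹𝟙 = [6.0338  9.5737  0.8987  9.5862  9.9386  4.5875]
a=μᵀg=0.877812  b=𝟙ᵀg=4.994887  c=𝟙ᵀh=40.618404  D=ac−b²=10.706441
λ₁=(c·0.160−b)/D = (40.618404·0.160−4.994887)/10.706441 = 0.140482
λ₂=(a−b·0.160)/D = (0.877812−4.994887·0.160)/10.706441 = 0.007344
w* = 0.140482·g + 0.007344·h:
  w_0 = 0.140482·1.6403 + 0.007344·6.0338 = 0.2747  (Walmart)
  w_1 = 0.140482·1.8774 + 0.007344·9.5737 = 0.3341  (Unilever)
  w_2 = 0.140482·-1.5388 + 0.007344·0.8987 = -0.2096  (Nike)
  w_3 = 0.140482·0.1860 + 0.007344·9.5862 = 0.0965  (Starbucks)
  w_4 = 0.140482·1.7848 + 0.007344·9.9386 = 0.3237  (JPMorgan)
  w_5 = 0.140482·1.0452 + 0.007344·4.5875 = 0.1805  (Boeing)
Σw_i=1.0000  μᵀw=0.1600
σ²=wᵀΣw=λ₁·μ_p+λ₂ = 0.140482·0.160 + 0.007344 = 0.029821 ≈ 0.0298

0.2747  0.3341  -0.2096  0.0965  0.3237  0.1805


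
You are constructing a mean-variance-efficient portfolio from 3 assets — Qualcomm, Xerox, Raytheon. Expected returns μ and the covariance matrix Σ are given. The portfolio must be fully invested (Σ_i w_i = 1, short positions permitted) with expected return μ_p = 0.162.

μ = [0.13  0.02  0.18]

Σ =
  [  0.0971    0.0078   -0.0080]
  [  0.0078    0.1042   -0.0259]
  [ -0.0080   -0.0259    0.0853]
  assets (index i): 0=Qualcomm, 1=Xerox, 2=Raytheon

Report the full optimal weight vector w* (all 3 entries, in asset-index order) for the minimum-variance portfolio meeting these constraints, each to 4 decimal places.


0.3699  -0.0031  0.6332

g=Σ⁻¹μ = [1.4859  0.6921  2.4597]
h=Σ⁻¹𝟙 = [10.6310  12.9395  16.6492]
a=μᵀg=0.649753  b=𝟙ᵀg=4.637677  c=𝟙ᵀh=40.219678  D=ac−b²=4.624787
λ₁=(c·0.162−b)/D = (40.219678·0.162−4.637677)/4.624787 = 0.406053
λ₂=(a−b·0.162)/D = (0.649753−4.637677·0.162)/4.624787 = -0.021958
w* = 0.406053·g + -0.021958·h:
  w_0 = 0.406053·1.4859 + -0.021958·10.6310 = 0.3699  (Qualcomm)
  w_1 = 0.406053·0.6921 + -0.021958·12.9395 = -0.0031  (Xerox)
  w_2 = 0.406053·2.4597 + -0.021958·16.6492 = 0.6332  (Raytheon)
Σw_i=1.0000  μᵀw=0.1620
σ²=wᵀΣw=λ₁·μ_p+λ₂ = 0.406053·0.162 + -0.021958 = 0.043823 ≈ 0.0438


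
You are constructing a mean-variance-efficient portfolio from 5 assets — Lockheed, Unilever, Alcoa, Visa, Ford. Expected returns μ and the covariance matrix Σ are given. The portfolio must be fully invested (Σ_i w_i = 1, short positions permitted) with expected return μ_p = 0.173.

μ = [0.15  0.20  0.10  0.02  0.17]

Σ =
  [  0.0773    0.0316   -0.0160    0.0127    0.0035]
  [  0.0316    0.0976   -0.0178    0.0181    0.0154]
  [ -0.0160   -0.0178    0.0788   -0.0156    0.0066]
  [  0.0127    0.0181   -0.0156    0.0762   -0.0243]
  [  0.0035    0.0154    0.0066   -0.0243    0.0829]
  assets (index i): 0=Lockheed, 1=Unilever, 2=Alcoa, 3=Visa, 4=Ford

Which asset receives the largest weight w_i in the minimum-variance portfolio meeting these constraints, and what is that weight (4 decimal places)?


Unilever (0.3449)

p=Σ⁻¹μ = [1.5390  1.5162  1.8951  0.5836  1.7242]
q=Σ⁻¹𝟙 = [11.3045  4.1149  18.3854  18.7638  14.8575]
a=μᵀp=1.028399  b=𝟙ᵀp=7.258228  c=𝟙ᵀq=67.426036  D=ac−b²=16.658989
λ₁=(c·0.173−b)/D = (67.426036·0.173−7.258228)/16.658989 = 0.264510
λ₂=(a−b·0.173)/D = (1.028399−7.258228·0.173)/16.658989 = -0.013643
w* = 0.264510·p + -0.013643·q:
  w_0 = 0.264510·1.5390 + -0.013643·11.3045 = 0.2528  (Lockheed)
  w_1 = 0.264510·1.5162 + -0.013643·4.1149 = 0.3449  (Unilever)
  w_2 = 0.264510·1.8951 + -0.013643·18.3854 = 0.2505  (Alcoa)
  w_3 = 0.264510·0.5836 + -0.013643·18.7638 = -0.1016  (Visa)
  w_4 = 0.264510·1.7242 + -0.013643·14.8575 = 0.2534  (Ford)
Σw_i=1.0000  μᵀw=0.1730
σ²=wᵀΣw=λ₁·μ_p+λ₂ = 0.264510·0.173 + -0.013643 = 0.032118 ≈ 0.0321


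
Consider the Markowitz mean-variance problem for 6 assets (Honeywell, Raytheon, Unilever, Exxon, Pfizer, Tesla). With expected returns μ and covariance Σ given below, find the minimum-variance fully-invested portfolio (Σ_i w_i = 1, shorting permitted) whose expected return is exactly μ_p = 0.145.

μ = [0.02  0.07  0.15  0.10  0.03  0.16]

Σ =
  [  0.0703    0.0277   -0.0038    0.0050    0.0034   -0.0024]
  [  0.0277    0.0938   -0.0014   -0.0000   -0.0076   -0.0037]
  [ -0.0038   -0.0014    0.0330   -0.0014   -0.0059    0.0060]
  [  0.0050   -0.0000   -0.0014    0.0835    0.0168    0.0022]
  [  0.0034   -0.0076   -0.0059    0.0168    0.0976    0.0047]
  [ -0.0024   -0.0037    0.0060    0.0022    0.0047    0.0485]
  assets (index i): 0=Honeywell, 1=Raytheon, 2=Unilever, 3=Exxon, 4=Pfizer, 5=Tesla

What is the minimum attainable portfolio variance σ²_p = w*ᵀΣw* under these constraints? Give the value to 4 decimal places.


g=Σ⁻¹μ = [0.1588  0.8957  4.1981  1.1254  0.2980  2.7759]
h=Σ⁻¹𝟙 = [11.7326  9.1306  31.2046  9.3412  10.0253  16.6401]
a=μᵀg=1.261201  b=𝟙ᵀg=9.451786  c=𝟙ᵀh=88.074482  D=ac−b²=21.743357
λ₁=(c·0.145−b)/D = (88.074482·0.145−9.451786)/21.743357 = 0.152645
λ₂=(a−b·0.145)/D = (1.261201−9.451786·0.145)/21.743357 = -0.005027
w* = 0.152645·g + -0.005027·h:
  w_0 = 0.152645·0.1588 + -0.005027·11.7326 = -0.0347  (Honeywell)
  w_1 = 0.152645·0.8957 + -0.005027·9.1306 = 0.0908  (Raytheon)
  w_2 = 0.152645·4.1981 + -0.005027·31.2046 = 0.4839  (Unilever)
  w_3 = 0.152645·1.1254 + -0.005027·9.3412 = 0.1248  (Exxon)
  w_4 = 0.152645·0.2980 + -0.005027·10.0253 = -0.0049  (Pfizer)
  w_5 = 0.152645·2.7759 + -0.005027·16.6401 = 0.3401  (Tesla)
Σw_i=1.0000  μᵀw=0.1450
σ²=wᵀΣw=λ₁·μ_p+λ₂ = 0.152645·0.145 + -0.005027 = 0.017106 ≈ 0.0171

0.0171


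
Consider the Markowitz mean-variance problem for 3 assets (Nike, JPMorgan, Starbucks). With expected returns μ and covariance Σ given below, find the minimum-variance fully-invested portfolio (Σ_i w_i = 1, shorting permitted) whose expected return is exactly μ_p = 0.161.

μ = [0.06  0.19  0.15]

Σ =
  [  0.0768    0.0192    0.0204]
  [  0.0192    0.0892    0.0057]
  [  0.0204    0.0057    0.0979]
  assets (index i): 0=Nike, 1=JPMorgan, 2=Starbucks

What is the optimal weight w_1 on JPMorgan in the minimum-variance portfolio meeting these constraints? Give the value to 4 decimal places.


0.5124

g=Σ⁻¹μ = [-0.1161  2.0632  1.4362]
h=Σ⁻¹𝟙 = [8.7192  8.8302  7.8835]
a=μᵀg=0.600489  b=𝟙ᵀg=3.383420  c=𝟙ᵀh=25.432945  D=ac−b²=3.824660
λ₁=(c·0.161−b)/D = (25.432945·0.161−3.383420)/3.824660 = 0.185973
λ₂=(a−b·0.161)/D = (0.600489−3.383420·0.161)/3.824660 = 0.014579
w* = 0.185973·g + 0.014579·h:
  w_0 = 0.185973·-0.1161 + 0.014579·8.7192 = 0.1055  (Nike)
  w_1 = 0.185973·2.0632 + 0.014579·8.8302 = 0.5124  (JPMorgan)
  w_2 = 0.185973·1.4362 + 0.014579·7.8835 = 0.3820  (Starbucks)
Σw_i=1.0000  μᵀw=0.1610
σ²=wᵀΣw=λ₁·μ_p+λ₂ = 0.185973·0.161 + 0.014579 = 0.044520 ≈ 0.0445


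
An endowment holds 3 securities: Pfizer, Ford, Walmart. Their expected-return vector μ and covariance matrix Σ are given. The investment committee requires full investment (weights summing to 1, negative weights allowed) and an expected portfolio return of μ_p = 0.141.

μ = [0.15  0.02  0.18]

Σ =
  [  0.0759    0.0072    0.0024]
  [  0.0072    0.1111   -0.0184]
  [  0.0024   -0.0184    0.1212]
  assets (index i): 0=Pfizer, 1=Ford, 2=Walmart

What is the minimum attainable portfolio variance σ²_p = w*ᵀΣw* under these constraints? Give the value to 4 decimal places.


p=Σ⁻¹μ = [1.9002  0.3043  1.4937]
q=Σ⁻¹𝟙 = [11.9451  9.8005  9.5022]
a=μᵀp=0.559982  b=𝟙ᵀp=3.698159  c=𝟙ᵀq=31.247725  D=ac−b²=3.821778
λ₁=(c·0.141−b)/D = (31.247725·0.141−3.698159)/3.821778 = 0.185194
λ₂=(a−b·0.141)/D = (0.559982−3.698159·0.141)/3.821778 = 0.010085
w* = 0.185194·p + 0.010085·q:
  w_0 = 0.185194·1.9002 + 0.010085·11.9451 = 0.4724  (Pfizer)
  w_1 = 0.185194·0.3043 + 0.010085·9.8005 = 0.1552  (Ford)
  w_2 = 0.185194·1.4937 + 0.010085·9.5022 = 0.3725  (Walmart)
Σw_i=1.0000  μᵀw=0.1410
σ²=wᵀΣw=λ₁·μ_p+λ₂ = 0.185194·0.141 + 0.010085 = 0.036197 ≈ 0.0362

0.0362


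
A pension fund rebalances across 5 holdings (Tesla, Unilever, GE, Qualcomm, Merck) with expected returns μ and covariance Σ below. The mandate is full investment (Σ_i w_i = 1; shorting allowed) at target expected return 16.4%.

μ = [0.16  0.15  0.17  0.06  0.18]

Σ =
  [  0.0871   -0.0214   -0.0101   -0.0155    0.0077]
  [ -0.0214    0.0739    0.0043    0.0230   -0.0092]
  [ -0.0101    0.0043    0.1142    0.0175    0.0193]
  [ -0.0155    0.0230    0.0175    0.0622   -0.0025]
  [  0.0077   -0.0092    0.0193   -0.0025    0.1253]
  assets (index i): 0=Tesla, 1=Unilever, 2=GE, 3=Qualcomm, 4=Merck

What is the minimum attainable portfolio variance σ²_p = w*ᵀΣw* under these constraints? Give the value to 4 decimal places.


0.0207

u=Σ⁻¹μ = [2.6117  2.7869  1.3601  0.2536  1.2762]
v=Σ⁻¹𝟙 = [17.6601  15.0030  6.4716  13.4016  7.2677]
a=μᵀu=1.312065  b=𝟙ᵀu=8.288526  c=𝟙ᵀv=59.804010  D=ac−b²=9.767103
λ₁=(c·0.164−b)/D = (59.804010·0.164−8.288526)/9.767103 = 0.155556
λ₂=(a−b·0.164)/D = (1.312065−8.288526·0.164)/9.767103 = -0.004838
w* = 0.155556·u + -0.004838·v:
  w_0 = 0.155556·2.6117 + -0.004838·17.6601 = 0.3208  (Tesla)
  w_1 = 0.155556·2.7869 + -0.004838·15.0030 = 0.3609  (Unilever)
  w_2 = 0.155556·1.3601 + -0.004838·6.4716 = 0.1803  (GE)
  w_3 = 0.155556·0.2536 + -0.004838·13.4016 = -0.0254  (Qualcomm)
  w_4 = 0.155556·1.2762 + -0.004838·7.2677 = 0.1634  (Merck)
Σw_i=1.0000  μᵀw=0.1640
σ²=wᵀΣw=λ₁·μ_p+λ₂ = 0.155556·0.164 + -0.004838 = 0.020673 ≈ 0.0207


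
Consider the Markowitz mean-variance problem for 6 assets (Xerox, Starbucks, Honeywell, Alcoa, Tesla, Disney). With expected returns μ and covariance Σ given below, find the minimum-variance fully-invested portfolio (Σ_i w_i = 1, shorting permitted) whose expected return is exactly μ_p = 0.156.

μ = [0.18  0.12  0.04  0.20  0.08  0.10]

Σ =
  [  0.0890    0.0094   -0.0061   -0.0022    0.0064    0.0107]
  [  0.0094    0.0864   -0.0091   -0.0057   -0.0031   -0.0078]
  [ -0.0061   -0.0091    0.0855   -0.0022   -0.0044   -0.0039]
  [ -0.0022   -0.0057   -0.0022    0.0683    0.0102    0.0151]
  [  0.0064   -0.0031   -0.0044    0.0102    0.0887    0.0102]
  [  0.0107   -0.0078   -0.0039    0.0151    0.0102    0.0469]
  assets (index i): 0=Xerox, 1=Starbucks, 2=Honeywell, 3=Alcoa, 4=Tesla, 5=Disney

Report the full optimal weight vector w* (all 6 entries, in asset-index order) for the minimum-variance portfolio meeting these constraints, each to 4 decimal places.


0.2422  0.1794  0.0771  0.3827  0.0302  0.0884

x=Σ⁻¹μ = [1.8326  1.5829  0.9098  2.8553  0.4220  1.0419]
y=Σ⁻¹𝟙 = [8.2555  14.9584  15.4203  11.4646  8.6188  17.6429]
a=μᵀx=1.265225  b=𝟙ᵀx=8.644511  c=𝟙ᵀy=76.360420  D=ac−b²=21.885546
λ₁=(c·0.156−b)/D = (76.360420·0.156−8.644511)/21.885546 = 0.149309
λ₂=(a−b·0.156)/D = (1.265225−8.644511·0.156)/21.885546 = -0.003807
w* = 0.149309·x + -0.003807·y:
  w_0 = 0.149309·1.8326 + -0.003807·8.2555 = 0.2422  (Xerox)
  w_1 = 0.149309·1.5829 + -0.003807·14.9584 = 0.1794  (Starbucks)
  w_2 = 0.149309·0.9098 + -0.003807·15.4203 = 0.0771  (Honeywell)
  w_3 = 0.149309·2.8553 + -0.003807·11.4646 = 0.3827  (Alcoa)
  w_4 = 0.149309·0.4220 + -0.003807·8.6188 = 0.0302  (Tesla)
  w_5 = 0.149309·1.0419 + -0.003807·17.6429 = 0.0884  (Disney)
Σw_i=1.0000  μᵀw=0.1560
σ²=wᵀΣw=λ₁·μ_p+λ₂ = 0.149309·0.156 + -0.003807 = 0.019485 ≈ 0.0195


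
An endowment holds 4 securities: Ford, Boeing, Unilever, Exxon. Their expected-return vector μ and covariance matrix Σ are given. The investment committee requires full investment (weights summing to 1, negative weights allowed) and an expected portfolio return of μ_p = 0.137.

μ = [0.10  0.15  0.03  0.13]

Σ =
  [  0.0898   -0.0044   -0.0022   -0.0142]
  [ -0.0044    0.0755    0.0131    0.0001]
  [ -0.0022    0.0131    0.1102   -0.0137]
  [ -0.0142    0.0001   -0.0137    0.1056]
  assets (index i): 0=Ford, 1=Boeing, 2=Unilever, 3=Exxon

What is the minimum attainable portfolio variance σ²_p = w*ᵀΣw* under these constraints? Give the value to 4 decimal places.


0.0305

x=Σ⁻¹μ = [1.4489  2.0274  0.2411  1.4553]
y=Σ⁻¹𝟙 = [13.9610  12.4041  9.4400  12.5600]
a=μᵀx=0.645426  b=𝟙ᵀx=5.172711  c=𝟙ᵀy=48.365104  D=ac−b²=4.459179
λ₁=(c·0.137−b)/D = (48.365104·0.137−5.172711)/4.459179 = 0.325914
λ₂=(a−b·0.137)/D = (0.645426−5.172711·0.137)/4.459179 = -0.014181
w* = 0.325914·x + -0.014181·y:
  w_0 = 0.325914·1.4489 + -0.014181·13.9610 = 0.2743  (Ford)
  w_1 = 0.325914·2.0274 + -0.014181·12.4041 = 0.4849  (Boeing)
  w_2 = 0.325914·0.2411 + -0.014181·9.4400 = -0.0553  (Unilever)
  w_3 = 0.325914·1.4553 + -0.014181·12.5600 = 0.2962  (Exxon)
Σw_i=1.0000  μᵀw=0.1370
σ²=wᵀΣw=λ₁·μ_p+λ₂ = 0.325914·0.137 + -0.014181 = 0.030469 ≈ 0.0305


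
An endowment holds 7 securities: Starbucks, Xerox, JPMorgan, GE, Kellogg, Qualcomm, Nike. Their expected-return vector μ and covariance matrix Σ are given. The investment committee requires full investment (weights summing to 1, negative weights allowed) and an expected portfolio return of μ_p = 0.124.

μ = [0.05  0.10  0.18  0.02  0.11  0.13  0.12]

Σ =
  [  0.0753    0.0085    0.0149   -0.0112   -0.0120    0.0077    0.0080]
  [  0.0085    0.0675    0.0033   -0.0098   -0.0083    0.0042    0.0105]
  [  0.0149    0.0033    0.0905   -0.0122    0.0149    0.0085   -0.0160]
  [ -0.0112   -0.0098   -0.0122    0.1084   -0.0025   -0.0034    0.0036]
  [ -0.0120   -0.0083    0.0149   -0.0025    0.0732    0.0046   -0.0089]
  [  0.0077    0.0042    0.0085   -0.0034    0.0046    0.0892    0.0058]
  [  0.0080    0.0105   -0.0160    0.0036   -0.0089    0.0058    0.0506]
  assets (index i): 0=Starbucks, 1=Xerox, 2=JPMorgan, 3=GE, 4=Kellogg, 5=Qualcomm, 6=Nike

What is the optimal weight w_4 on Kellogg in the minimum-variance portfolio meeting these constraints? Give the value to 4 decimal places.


0.1645

x=Σ⁻¹μ = [0.0053  1.1113  2.2021  0.4994  1.4985  0.9443  2.9562]
y=Σ⁻¹𝟙 = [11.5795  13.3274  10.3698  12.7528  17.3696  6.8982  19.8026]
a=μᵀx=1.160105  b=𝟙ᵀx=9.217079  c=𝟙ᵀy=92.099924  D=ac−b²=21.891025
λ₁=(c·0.124−b)/D = (92.099924·0.124−9.217079)/21.891025 = 0.100649
λ₂=(a−b·0.124)/D = (1.160105−9.217079·0.124)/21.891025 = 0.000785
w* = 0.100649·x + 0.000785·y:
  w_0 = 0.100649·0.0053 + 0.000785·11.5795 = 0.0096  (Starbucks)
  w_1 = 0.100649·1.1113 + 0.000785·13.3274 = 0.1223  (Xerox)
  w_2 = 0.100649·2.2021 + 0.000785·10.3698 = 0.2298  (JPMorgan)
  w_3 = 0.100649·0.4994 + 0.000785·12.7528 = 0.0603  (GE)
  w_4 = 0.100649·1.4985 + 0.000785·17.3696 = 0.1645  (Kellogg)
  w_5 = 0.100649·0.9443 + 0.000785·6.8982 = 0.1005  (Qualcomm)
  w_6 = 0.100649·2.9562 + 0.000785·19.8026 = 0.3131  (Nike)
Σw_i=1.0000  μᵀw=0.1240
σ²=wᵀΣw=λ₁·μ_p+λ₂ = 0.100649·0.124 + 0.000785 = 0.013266 ≈ 0.0133


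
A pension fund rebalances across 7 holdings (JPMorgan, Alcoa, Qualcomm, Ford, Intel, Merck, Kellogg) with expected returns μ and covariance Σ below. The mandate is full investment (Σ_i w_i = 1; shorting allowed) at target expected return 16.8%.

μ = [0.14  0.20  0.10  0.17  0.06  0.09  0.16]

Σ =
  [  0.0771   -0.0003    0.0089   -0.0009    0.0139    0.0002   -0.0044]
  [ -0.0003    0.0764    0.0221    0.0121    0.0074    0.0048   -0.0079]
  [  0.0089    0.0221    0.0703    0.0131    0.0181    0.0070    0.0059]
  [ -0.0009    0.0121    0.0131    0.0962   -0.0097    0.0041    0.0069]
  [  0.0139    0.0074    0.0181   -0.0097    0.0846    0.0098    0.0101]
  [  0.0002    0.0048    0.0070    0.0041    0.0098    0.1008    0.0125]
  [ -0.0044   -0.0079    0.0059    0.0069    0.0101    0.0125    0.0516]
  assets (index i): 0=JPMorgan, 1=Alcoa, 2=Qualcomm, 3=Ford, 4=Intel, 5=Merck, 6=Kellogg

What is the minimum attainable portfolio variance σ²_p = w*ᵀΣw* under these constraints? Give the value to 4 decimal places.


0.0173

x=Σ⁻¹μ = [2.1002  2.8770  -0.2543  1.1765  -0.1565  0.2964  3.5509]
y=Σ⁻¹𝟙 = [12.6171  11.7598  3.8905  7.5389  5.8895  5.9275  18.2145]
a=μᵀx=1.629428  b=𝟙ᵀx=9.590174  c=𝟙ᵀy=65.837751  D=ac−b²=15.306405
λ₁=(c·0.168−b)/D = (65.837751·0.168−9.590174)/15.306405 = 0.096075
λ₂=(a−b·0.168)/D = (1.629428−9.590174·0.168)/15.306405 = 0.001194
w* = 0.096075·x + 0.001194·y:
  w_0 = 0.096075·2.1002 + 0.001194·12.6171 = 0.2168  (JPMorgan)
  w_1 = 0.096075·2.8770 + 0.001194·11.7598 = 0.2905  (Alcoa)
  w_2 = 0.096075·-0.2543 + 0.001194·3.8905 = -0.0198  (Qualcomm)
  w_3 = 0.096075·1.1765 + 0.001194·7.5389 = 0.1220  (Ford)
  w_4 = 0.096075·-0.1565 + 0.001194·5.8895 = -0.0080  (Intel)
  w_5 = 0.096075·0.2964 + 0.001194·5.9275 = 0.0356  (Merck)
  w_6 = 0.096075·3.5509 + 0.001194·18.2145 = 0.3629  (Kellogg)
Σw_i=1.0000  μᵀw=0.1680
σ²=wᵀΣw=λ₁·μ_p+λ₂ = 0.096075·0.168 + 0.001194 = 0.017335 ≈ 0.0173


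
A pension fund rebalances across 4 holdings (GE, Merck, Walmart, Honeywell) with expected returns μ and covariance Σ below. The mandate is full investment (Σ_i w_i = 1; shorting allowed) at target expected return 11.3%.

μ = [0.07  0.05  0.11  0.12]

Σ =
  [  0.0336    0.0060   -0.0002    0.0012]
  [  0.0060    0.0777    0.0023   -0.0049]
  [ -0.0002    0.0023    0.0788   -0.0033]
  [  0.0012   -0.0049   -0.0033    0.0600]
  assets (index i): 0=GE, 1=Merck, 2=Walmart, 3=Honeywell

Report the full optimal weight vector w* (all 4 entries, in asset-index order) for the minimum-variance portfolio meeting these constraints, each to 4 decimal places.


0.1490  -0.0583  0.3634  0.5460

u=Σ⁻¹μ = [1.9131  0.5840  1.4713  2.0904]
v=Σ⁻¹𝟙 = [27.1505  11.5054  13.1684  17.7875]
a=μᵀu=0.575806  b=𝟙ᵀu=6.058826  c=𝟙ᵀv=69.611755  D=ac−b²=3.373516
λ₁=(c·0.113−b)/D = (69.611755·0.113−6.058826)/3.373516 = 0.535733
λ₂=(a−b·0.113)/D = (0.575806−6.058826·0.113)/3.373516 = -0.032263
w* = 0.535733·u + -0.032263·v:
  w_0 = 0.535733·1.9131 + -0.032263·27.1505 = 0.1490  (GE)
  w_1 = 0.535733·0.5840 + -0.032263·11.5054 = -0.0583  (Merck)
  w_2 = 0.535733·1.4713 + -0.032263·13.1684 = 0.3634  (Walmart)
  w_3 = 0.535733·2.0904 + -0.032263·17.7875 = 0.5460  (Honeywell)
Σw_i=1.0000  μᵀw=0.1130
σ²=wᵀΣw=λ₁·μ_p+λ₂ = 0.535733·0.113 + -0.032263 = 0.028274 ≈ 0.0283


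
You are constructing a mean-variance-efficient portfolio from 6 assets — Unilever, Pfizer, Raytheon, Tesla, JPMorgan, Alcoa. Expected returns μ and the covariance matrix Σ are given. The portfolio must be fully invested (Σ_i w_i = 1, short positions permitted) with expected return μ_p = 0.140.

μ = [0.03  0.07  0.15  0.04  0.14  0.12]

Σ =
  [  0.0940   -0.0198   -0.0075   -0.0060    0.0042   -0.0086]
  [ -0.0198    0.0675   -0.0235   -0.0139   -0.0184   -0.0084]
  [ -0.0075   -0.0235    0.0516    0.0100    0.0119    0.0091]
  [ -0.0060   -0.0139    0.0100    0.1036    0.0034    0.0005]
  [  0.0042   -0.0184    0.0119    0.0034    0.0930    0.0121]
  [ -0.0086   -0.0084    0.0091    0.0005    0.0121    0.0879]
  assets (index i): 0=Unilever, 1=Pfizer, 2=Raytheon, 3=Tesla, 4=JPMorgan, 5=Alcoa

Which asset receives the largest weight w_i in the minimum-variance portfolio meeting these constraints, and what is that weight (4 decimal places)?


Raytheon (0.5587)

u=Σ⁻¹μ = [1.4701  3.5385  4.0882  0.4983  1.4386  1.2231]
v=Σ⁻¹𝟙 = [23.3969  40.8058  34.0920  12.7601  11.3268  12.4040]
a=μᵀu=1.273129  b=𝟙ᵀu=12.256749  c=𝟙ᵀv=134.785620  D=ac−b²=21.371624
λ₁=(c·0.140−b)/D = (134.785620·0.140−12.256749)/21.371624 = 0.309440
λ₂=(a−b·0.140)/D = (1.273129−12.256749·0.140)/21.371624 = -0.020720
w* = 0.309440·u + -0.020720·v:
  w_0 = 0.309440·1.4701 + -0.020720·23.3969 = -0.0299  (Unilever)
  w_1 = 0.309440·3.5385 + -0.020720·40.8058 = 0.2495  (Pfizer)
  w_2 = 0.309440·4.0882 + -0.020720·34.0920 = 0.5587  (Raytheon)
  w_3 = 0.309440·0.4983 + -0.020720·12.7601 = -0.1102  (Tesla)
  w_4 = 0.309440·1.4386 + -0.020720·11.3268 = 0.2105  (JPMorgan)
  w_5 = 0.309440·1.2231 + -0.020720·12.4040 = 0.1215  (Alcoa)
Σw_i=1.0000  μᵀw=0.1400
σ²=wᵀΣw=λ₁·μ_p+λ₂ = 0.309440·0.140 + -0.020720 = 0.022602 ≈ 0.0226


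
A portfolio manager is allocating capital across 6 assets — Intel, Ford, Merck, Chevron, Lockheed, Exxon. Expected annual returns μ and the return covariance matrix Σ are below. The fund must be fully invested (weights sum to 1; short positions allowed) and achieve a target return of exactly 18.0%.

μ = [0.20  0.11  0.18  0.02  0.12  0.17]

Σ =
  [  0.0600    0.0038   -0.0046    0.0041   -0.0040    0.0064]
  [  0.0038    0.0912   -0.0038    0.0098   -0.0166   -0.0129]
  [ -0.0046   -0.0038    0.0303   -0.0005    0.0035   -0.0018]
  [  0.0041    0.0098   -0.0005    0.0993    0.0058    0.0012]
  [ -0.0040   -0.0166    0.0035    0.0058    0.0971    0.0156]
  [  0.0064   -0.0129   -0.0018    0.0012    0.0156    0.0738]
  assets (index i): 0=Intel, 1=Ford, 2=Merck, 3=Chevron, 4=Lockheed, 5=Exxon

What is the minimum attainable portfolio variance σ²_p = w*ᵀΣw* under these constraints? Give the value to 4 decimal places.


u=Σ⁻¹μ = [3.5763  1.8787  6.7215  -0.1900  1.1113  2.2539]
v=Σ⁻¹𝟙 = [17.3056  14.6397  37.2759  7.3776  9.5817  13.3722]
a=μᵀu=2.644514  b=𝟙ᵀu=15.351768  c=𝟙ᵀv=99.552642  D=ac−b²=27.591571
λ₁=(c·0.180−b)/D = (99.552642·0.180−15.351768)/27.591571 = 0.093061
λ₂=(a−b·0.180)/D = (2.644514−15.351768·0.180)/27.591571 = -0.004306
w* = 0.093061·u + -0.004306·v:
  w_0 = 0.093061·3.5763 + -0.004306·17.3056 = 0.2583  (Intel)
  w_1 = 0.093061·1.8787 + -0.004306·14.6397 = 0.1118  (Ford)
  w_2 = 0.093061·6.7215 + -0.004306·37.2759 = 0.4650  (Merck)
  w_3 = 0.093061·-0.1900 + -0.004306·7.3776 = -0.0494  (Chevron)
  w_4 = 0.093061·1.1113 + -0.004306·9.5817 = 0.0622  (Lockheed)
  w_5 = 0.093061·2.2539 + -0.004306·13.3722 = 0.1522  (Exxon)
Σw_i=1.0000  μᵀw=0.1800
σ²=wᵀΣw=λ₁·μ_p+λ₂ = 0.093061·0.180 + -0.004306 = 0.012445 ≈ 0.0124

0.0124


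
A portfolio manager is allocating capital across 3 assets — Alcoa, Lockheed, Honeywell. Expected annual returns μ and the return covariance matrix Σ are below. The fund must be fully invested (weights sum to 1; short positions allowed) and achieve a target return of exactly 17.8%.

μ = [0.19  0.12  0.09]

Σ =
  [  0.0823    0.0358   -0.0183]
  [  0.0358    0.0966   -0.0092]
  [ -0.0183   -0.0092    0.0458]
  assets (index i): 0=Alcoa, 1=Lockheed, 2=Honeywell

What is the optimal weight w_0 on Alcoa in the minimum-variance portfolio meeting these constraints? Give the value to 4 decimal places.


u=Σ⁻¹μ = [2.7949  0.5097  3.1842]
v=Σ⁻¹𝟙 = [15.4832  7.4245  29.5120]
a=μᵀu=0.878781  b=𝟙ᵀu=6.488840  c=𝟙ᵀv=52.419769  D=ac−b²=3.960455
λ₁=(c·0.178−b)/D = (52.419769·0.178−6.488840)/3.960455 = 0.717564
λ₂=(a−b·0.178)/D = (0.878781−6.488840·0.178)/3.960455 = -0.069748
w* = 0.717564·u + -0.069748·v:
  w_0 = 0.717564·2.7949 + -0.069748·15.4832 = 0.9256  (Alcoa)
  w_1 = 0.717564·0.5097 + -0.069748·7.4245 = -0.1521  (Lockheed)
  w_2 = 0.717564·3.1842 + -0.069748·29.5120 = 0.2265  (Honeywell)
Σw_i=1.0000  μᵀw=0.1780
σ²=wᵀΣw=λ₁·μ_p+λ₂ = 0.717564·0.178 + -0.069748 = 0.057979 ≈ 0.0580

0.9256


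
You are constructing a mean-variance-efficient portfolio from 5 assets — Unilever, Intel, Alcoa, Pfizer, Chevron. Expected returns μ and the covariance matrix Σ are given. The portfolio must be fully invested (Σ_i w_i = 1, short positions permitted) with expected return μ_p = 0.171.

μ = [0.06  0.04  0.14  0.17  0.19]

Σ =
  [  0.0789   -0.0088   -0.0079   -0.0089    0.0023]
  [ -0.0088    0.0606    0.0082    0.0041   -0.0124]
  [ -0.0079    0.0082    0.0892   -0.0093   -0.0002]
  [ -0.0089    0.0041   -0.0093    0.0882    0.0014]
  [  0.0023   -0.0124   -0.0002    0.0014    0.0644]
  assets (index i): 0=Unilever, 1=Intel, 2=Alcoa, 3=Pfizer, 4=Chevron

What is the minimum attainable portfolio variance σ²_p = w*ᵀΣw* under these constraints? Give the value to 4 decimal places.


u=Σ⁻¹μ = [1.2135  1.0755  1.8083  2.1418  3.0731]
v=Σ⁻¹𝟙 = [17.0992  20.2350  12.2747  13.1222  18.5663]
a=μᵀu=1.316986  b=𝟙ᵀu=9.312190  c=𝟙ᵀv=81.297429  D=ac−b²=20.350712
λ₁=(c·0.171−b)/D = (81.297429·0.171−9.312190)/20.350712 = 0.225529
λ₂=(a−b·0.171)/D = (1.316986−9.312190·0.171)/20.350712 = -0.013533
w* = 0.225529·u + -0.013533·v:
  w_0 = 0.225529·1.2135 + -0.013533·17.0992 = 0.0423  (Unilever)
  w_1 = 0.225529·1.0755 + -0.013533·20.2350 = -0.0313  (Intel)
  w_2 = 0.225529·1.8083 + -0.013533·12.2747 = 0.2417  (Alcoa)
  w_3 = 0.225529·2.1418 + -0.013533·13.1222 = 0.3055  (Pfizer)
  w_4 = 0.225529·3.0731 + -0.013533·18.5663 = 0.4418  (Chevron)
Σw_i=1.0000  μᵀw=0.1710
σ²=wᵀΣw=λ₁·μ_p+λ₂ = 0.225529·0.171 + -0.013533 = 0.025033 ≈ 0.0250

0.0250


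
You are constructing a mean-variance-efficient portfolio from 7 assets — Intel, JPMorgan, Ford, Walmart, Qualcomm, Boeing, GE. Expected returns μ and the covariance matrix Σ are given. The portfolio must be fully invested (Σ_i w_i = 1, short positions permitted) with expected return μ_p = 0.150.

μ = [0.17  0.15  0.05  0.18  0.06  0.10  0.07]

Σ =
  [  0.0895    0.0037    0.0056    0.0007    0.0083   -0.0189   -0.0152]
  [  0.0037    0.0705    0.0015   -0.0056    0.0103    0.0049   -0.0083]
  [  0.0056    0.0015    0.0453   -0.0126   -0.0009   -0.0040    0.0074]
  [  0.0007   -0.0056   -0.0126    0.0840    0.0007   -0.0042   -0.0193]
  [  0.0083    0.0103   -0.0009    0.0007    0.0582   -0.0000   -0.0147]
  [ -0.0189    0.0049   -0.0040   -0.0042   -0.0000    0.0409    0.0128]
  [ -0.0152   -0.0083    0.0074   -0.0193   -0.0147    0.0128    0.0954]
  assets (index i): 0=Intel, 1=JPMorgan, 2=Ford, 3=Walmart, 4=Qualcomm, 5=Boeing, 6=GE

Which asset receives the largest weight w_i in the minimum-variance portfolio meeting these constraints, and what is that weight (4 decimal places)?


Walmart (0.2701)

p=Σ⁻¹μ = [2.5964  2.0322  1.6278  2.9987  0.6557  3.4155  1.4474]
q=Σ⁻¹𝟙 = [16.3423  11.6309  26.2112  21.2773  16.6854  30.7190  14.8187]
a=μᵀp=1.849581  b=𝟙ᵀp=14.773637  c=𝟙ᵀq=137.684797  D=ac−b²=36.398873
λ₁=(c·0.150−b)/D = (137.684797·0.150−14.773637)/36.398873 = 0.161518
λ₂=(a−b·0.150)/D = (1.849581−14.773637·0.150)/36.398873 = -0.010068
w* = 0.161518·p + -0.010068·q:
  w_0 = 0.161518·2.5964 + -0.010068·16.3423 = 0.2548  (Intel)
  w_1 = 0.161518·2.0322 + -0.010068·11.6309 = 0.2111  (JPMorgan)
  w_2 = 0.161518·1.6278 + -0.010068·26.2112 = -0.0010  (Ford)
  w_3 = 0.161518·2.9987 + -0.010068·21.2773 = 0.2701  (Walmart)
  w_4 = 0.161518·0.6557 + -0.010068·16.6854 = -0.0621  (Qualcomm)
  w_5 = 0.161518·3.4155 + -0.010068·30.7190 = 0.2424  (Boeing)
  w_6 = 0.161518·1.4474 + -0.010068·14.8187 = 0.0846  (GE)
Σw_i=1.0000  μᵀw=0.1500
σ²=wᵀΣw=λ₁·μ_p+λ₂ = 0.161518·0.150 + -0.010068 = 0.014160 ≈ 0.0142


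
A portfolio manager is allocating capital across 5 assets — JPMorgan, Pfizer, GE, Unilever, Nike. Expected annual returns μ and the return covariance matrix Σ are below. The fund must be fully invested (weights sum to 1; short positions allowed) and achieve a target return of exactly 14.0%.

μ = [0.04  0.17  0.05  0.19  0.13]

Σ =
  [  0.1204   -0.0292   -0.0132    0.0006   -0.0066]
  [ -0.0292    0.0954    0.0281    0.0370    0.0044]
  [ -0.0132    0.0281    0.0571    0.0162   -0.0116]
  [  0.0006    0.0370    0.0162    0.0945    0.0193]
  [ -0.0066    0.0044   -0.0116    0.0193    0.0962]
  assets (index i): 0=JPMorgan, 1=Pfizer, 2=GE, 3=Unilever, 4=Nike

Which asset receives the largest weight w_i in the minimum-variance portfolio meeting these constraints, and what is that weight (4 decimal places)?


x=Σ⁻¹μ = [0.7639  1.4385  0.2426  1.1696  1.1326]
y=Σ⁻¹𝟙 = [12.9292  7.6460  18.8919  1.6367  12.8820]
a=μᵀx=0.656691  b=𝟙ᵀx=4.747222  c=𝟙ᵀy=53.985856  D=ac−b²=12.915934
λ₁=(c·0.140−b)/D = (53.985856·0.140−4.747222)/12.915934 = 0.217623
λ₂=(a−b·0.140)/D = (0.656691−4.747222·0.140)/12.915934 = -0.000613
w* = 0.217623·x + -0.000613·y:
  w_0 = 0.217623·0.7639 + -0.000613·12.9292 = 0.1583  (JPMorgan)
  w_1 = 0.217623·1.4385 + -0.000613·7.6460 = 0.3084  (Pfizer)
  w_2 = 0.217623·0.2426 + -0.000613·18.8919 = 0.0412  (GE)
  w_3 = 0.217623·1.1696 + -0.000613·1.6367 = 0.2535  (Unilever)
  w_4 = 0.217623·1.1326 + -0.000613·12.8820 = 0.2386  (Nike)
Σw_i=1.0000  μᵀw=0.1400
σ²=wᵀΣw=λ₁·μ_p+λ₂ = 0.217623·0.140 + -0.000613 = 0.029854 ≈ 0.0299

Pfizer (0.3084)


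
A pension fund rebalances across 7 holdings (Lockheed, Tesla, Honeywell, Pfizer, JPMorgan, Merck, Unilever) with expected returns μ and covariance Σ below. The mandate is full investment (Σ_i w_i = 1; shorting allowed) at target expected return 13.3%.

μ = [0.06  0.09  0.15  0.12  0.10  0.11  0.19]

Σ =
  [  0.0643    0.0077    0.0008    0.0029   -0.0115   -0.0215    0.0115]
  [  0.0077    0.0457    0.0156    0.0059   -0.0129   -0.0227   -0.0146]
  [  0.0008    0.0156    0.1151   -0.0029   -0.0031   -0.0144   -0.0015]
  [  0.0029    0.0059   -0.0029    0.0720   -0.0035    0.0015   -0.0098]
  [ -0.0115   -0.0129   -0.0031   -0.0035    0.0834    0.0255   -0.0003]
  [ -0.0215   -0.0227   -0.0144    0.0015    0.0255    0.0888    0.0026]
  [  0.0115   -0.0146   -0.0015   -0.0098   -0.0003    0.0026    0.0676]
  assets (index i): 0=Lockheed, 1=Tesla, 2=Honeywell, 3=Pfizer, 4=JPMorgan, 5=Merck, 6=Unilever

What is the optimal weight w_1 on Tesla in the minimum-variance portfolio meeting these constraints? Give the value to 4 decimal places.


0.2508

u=Σ⁻¹μ = [0.6255  3.8123  1.1686  1.9140  1.3975  2.0105  3.7599]
v=Σ⁻¹𝟙 = [16.1921  35.9587  7.2856  13.7463  14.4229  20.5597  21.2323]
a=μᵀu=1.860879  b=𝟙ᵀu=14.688192  c=𝟙ᵀv=129.397543  D=ac−b²=25.050153
λ₁=(c·0.133−b)/D = (129.397543·0.133−14.688192)/25.050153 = 0.100665
λ₂=(a−b·0.133)/D = (1.860879−14.688192·0.133)/25.050153 = -0.003699
w* = 0.100665·u + -0.003699·v:
  w_0 = 0.100665·0.6255 + -0.003699·16.1921 = 0.0031  (Lockheed)
  w_1 = 0.100665·3.8123 + -0.003699·35.9587 = 0.2508  (Tesla)
  w_2 = 0.100665·1.1686 + -0.003699·7.2856 = 0.0907  (Honeywell)
  w_3 = 0.100665·1.9140 + -0.003699·13.7463 = 0.1418  (Pfizer)
  w_4 = 0.100665·1.3975 + -0.003699·14.4229 = 0.0873  (JPMorgan)
  w_5 = 0.100665·2.0105 + -0.003699·20.5597 = 0.1263  (Merck)
  w_6 = 0.100665·3.7599 + -0.003699·21.2323 = 0.3000  (Unilever)
Σw_i=1.0000  μᵀw=0.1330
σ²=wᵀΣw=λ₁·μ_p+λ₂ = 0.100665·0.133 + -0.003699 = 0.009690 ≈ 0.0097


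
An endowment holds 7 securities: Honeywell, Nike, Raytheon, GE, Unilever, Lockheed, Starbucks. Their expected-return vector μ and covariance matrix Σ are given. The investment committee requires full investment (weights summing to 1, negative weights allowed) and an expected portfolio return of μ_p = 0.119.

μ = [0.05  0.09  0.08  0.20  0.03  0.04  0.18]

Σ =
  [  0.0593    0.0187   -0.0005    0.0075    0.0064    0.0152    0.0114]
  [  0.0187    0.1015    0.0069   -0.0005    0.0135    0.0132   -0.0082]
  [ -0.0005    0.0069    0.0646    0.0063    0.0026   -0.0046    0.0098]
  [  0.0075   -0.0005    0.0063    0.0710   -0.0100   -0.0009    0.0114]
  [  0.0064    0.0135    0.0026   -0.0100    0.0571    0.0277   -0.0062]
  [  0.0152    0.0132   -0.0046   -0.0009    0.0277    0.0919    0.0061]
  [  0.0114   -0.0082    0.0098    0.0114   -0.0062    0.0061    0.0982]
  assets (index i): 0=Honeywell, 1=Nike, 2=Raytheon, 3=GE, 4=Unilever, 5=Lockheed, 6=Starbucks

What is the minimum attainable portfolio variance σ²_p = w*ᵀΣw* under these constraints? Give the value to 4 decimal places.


0.0163

g=Σ⁻¹μ = [-0.1857  0.8982  0.5971  2.6633  0.9495  -0.0008  1.6208]
h=Σ⁻¹𝟙 = [9.4398  5.3310  12.2130  13.1067  15.7964  4.0323  7.5391]
a=μᵀg=0.972183  b=𝟙ᵀg=6.542377  c=𝟙ᵀh=67.458351  D=ac−b²=22.779142
λ₁=(c·0.119−b)/D = (67.458351·0.119−6.542377)/22.779142 = 0.065199
λ₂=(a−b·0.119)/D = (0.972183−6.542377·0.119)/22.779142 = 0.008501
w* = 0.065199·g + 0.008501·h:
  w_0 = 0.065199·-0.1857 + 0.008501·9.4398 = 0.0681  (Honeywell)
  w_1 = 0.065199·0.8982 + 0.008501·5.3310 = 0.1039  (Nike)
  w_2 = 0.065199·0.5971 + 0.008501·12.2130 = 0.1428  (Raytheon)
  w_3 = 0.065199·2.6633 + 0.008501·13.1067 = 0.2851  (GE)
  w_4 = 0.065199·0.9495 + 0.008501·15.7964 = 0.1962  (Unilever)
  w_5 = 0.065199·-0.0008 + 0.008501·4.0323 = 0.0342  (Lockheed)
  w_6 = 0.065199·1.6208 + 0.008501·7.5391 = 0.1698  (Starbucks)
Σw_i=1.0000  μᵀw=0.1190
σ²=wᵀΣw=λ₁·μ_p+λ₂ = 0.065199·0.119 + 0.008501 = 0.016259 ≈ 0.0163
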